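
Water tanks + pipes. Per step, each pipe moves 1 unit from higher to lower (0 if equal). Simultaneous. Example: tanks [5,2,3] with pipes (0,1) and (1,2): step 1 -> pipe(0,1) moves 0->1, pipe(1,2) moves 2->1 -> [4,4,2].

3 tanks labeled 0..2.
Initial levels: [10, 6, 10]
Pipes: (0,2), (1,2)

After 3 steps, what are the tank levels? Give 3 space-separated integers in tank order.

Step 1: flows [0=2,2->1] -> levels [10 7 9]
Step 2: flows [0->2,2->1] -> levels [9 8 9]
Step 3: flows [0=2,2->1] -> levels [9 9 8]

Answer: 9 9 8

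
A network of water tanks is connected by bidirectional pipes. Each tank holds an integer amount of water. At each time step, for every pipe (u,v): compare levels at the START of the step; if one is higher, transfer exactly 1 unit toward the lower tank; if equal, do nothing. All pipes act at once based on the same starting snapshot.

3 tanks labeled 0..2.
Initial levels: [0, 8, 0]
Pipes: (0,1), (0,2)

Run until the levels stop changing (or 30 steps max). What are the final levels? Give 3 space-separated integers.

Answer: 2 3 3

Derivation:
Step 1: flows [1->0,0=2] -> levels [1 7 0]
Step 2: flows [1->0,0->2] -> levels [1 6 1]
Step 3: flows [1->0,0=2] -> levels [2 5 1]
Step 4: flows [1->0,0->2] -> levels [2 4 2]
Step 5: flows [1->0,0=2] -> levels [3 3 2]
Step 6: flows [0=1,0->2] -> levels [2 3 3]
Step 7: flows [1->0,2->0] -> levels [4 2 2]
Step 8: flows [0->1,0->2] -> levels [2 3 3]
  -> period-2 cycle: step 8 state = step 6 state; never stabilizes
  -> state at step 30: (30-6) mod 2 = 0, same as step 6 -> [2 3 3]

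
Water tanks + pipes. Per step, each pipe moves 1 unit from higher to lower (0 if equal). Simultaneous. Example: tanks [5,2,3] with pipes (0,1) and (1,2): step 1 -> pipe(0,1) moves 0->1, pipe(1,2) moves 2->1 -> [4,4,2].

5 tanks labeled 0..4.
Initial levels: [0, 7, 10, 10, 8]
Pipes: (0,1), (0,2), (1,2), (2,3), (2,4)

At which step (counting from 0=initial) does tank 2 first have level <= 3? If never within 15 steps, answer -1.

Step 1: flows [1->0,2->0,2->1,2=3,2->4] -> levels [2 7 7 10 9]
Step 2: flows [1->0,2->0,1=2,3->2,4->2] -> levels [4 6 8 9 8]
Step 3: flows [1->0,2->0,2->1,3->2,2=4] -> levels [6 6 7 8 8]
Step 4: flows [0=1,2->0,2->1,3->2,4->2] -> levels [7 7 7 7 7]
Step 5: flows [0=1,0=2,1=2,2=3,2=4] -> levels [7 7 7 7 7]
  -> stable; tank 2 stays at 7 > 3
Tank 2 never reaches <=3 within 15 steps

Answer: -1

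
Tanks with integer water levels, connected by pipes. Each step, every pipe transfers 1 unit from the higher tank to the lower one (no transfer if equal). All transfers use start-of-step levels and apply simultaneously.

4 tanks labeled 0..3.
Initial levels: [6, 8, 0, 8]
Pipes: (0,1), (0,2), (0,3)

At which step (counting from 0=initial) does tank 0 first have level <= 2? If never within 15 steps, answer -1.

Step 1: flows [1->0,0->2,3->0] -> levels [7 7 1 7]
Step 2: flows [0=1,0->2,0=3] -> levels [6 7 2 7]
Step 3: flows [1->0,0->2,3->0] -> levels [7 6 3 6]
Step 4: flows [0->1,0->2,0->3] -> levels [4 7 4 7]
Step 5: flows [1->0,0=2,3->0] -> levels [6 6 4 6]
Step 6: flows [0=1,0->2,0=3] -> levels [5 6 5 6]
Step 7: flows [1->0,0=2,3->0] -> levels [7 5 5 5]
Step 8: flows [0->1,0->2,0->3] -> levels [4 6 6 6]
Step 9: flows [1->0,2->0,3->0] -> levels [7 5 5 5]
  -> period-2 cycle (repeats step 7); tank 0 never drops to <=2
Tank 0 never reaches <=2 within 15 steps

Answer: -1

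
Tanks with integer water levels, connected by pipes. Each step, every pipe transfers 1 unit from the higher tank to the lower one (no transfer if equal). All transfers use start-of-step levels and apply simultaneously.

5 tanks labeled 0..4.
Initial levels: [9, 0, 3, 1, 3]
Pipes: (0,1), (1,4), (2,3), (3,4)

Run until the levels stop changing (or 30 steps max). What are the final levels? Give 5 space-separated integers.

Answer: 4 3 3 2 4

Derivation:
Step 1: flows [0->1,4->1,2->3,4->3] -> levels [8 2 2 3 1]
Step 2: flows [0->1,1->4,3->2,3->4] -> levels [7 2 3 1 3]
Step 3: flows [0->1,4->1,2->3,4->3] -> levels [6 4 2 3 1]
Step 4: flows [0->1,1->4,3->2,3->4] -> levels [5 4 3 1 3]
Step 5: flows [0->1,1->4,2->3,4->3] -> levels [4 4 2 3 3]
Step 6: flows [0=1,1->4,3->2,3=4] -> levels [4 3 3 2 4]
Step 7: flows [0->1,4->1,2->3,4->3] -> levels [3 5 2 4 2]
Step 8: flows [1->0,1->4,3->2,3->4] -> levels [4 3 3 2 4]
  -> period-2 cycle: step 8 state = step 6 state; never stabilizes
  -> state at step 30: (30-6) mod 2 = 0, same as step 6 -> [4 3 3 2 4]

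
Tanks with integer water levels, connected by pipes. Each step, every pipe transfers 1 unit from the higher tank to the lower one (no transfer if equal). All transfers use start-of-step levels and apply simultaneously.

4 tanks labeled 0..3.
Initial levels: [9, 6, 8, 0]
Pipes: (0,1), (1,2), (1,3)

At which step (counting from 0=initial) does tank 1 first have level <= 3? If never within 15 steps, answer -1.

Step 1: flows [0->1,2->1,1->3] -> levels [8 7 7 1]
Step 2: flows [0->1,1=2,1->3] -> levels [7 7 7 2]
Step 3: flows [0=1,1=2,1->3] -> levels [7 6 7 3]
Step 4: flows [0->1,2->1,1->3] -> levels [6 7 6 4]
Step 5: flows [1->0,1->2,1->3] -> levels [7 4 7 5]
Step 6: flows [0->1,2->1,3->1] -> levels [6 7 6 4]
  -> period-2 cycle (repeats step 4); tank 1 never drops to <=3
Tank 1 never reaches <=3 within 15 steps

Answer: -1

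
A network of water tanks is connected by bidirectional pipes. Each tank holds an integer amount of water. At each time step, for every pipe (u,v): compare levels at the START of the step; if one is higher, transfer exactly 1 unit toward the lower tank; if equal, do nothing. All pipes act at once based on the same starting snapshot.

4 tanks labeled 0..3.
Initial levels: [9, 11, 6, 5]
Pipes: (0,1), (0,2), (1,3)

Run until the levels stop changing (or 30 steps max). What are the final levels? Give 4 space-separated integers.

Step 1: flows [1->0,0->2,1->3] -> levels [9 9 7 6]
Step 2: flows [0=1,0->2,1->3] -> levels [8 8 8 7]
Step 3: flows [0=1,0=2,1->3] -> levels [8 7 8 8]
Step 4: flows [0->1,0=2,3->1] -> levels [7 9 8 7]
Step 5: flows [1->0,2->0,1->3] -> levels [9 7 7 8]
Step 6: flows [0->1,0->2,3->1] -> levels [7 9 8 7]
  -> period-2 cycle: step 6 state = step 4 state; never stabilizes
  -> state at step 30: (30-4) mod 2 = 0, same as step 4 -> [7 9 8 7]

Answer: 7 9 8 7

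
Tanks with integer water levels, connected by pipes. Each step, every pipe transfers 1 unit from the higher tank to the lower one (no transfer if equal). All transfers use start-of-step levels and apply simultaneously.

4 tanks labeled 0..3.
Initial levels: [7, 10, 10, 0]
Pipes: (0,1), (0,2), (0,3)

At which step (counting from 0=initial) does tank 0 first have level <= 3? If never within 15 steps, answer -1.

Answer: -1

Derivation:
Step 1: flows [1->0,2->0,0->3] -> levels [8 9 9 1]
Step 2: flows [1->0,2->0,0->3] -> levels [9 8 8 2]
Step 3: flows [0->1,0->2,0->3] -> levels [6 9 9 3]
Step 4: flows [1->0,2->0,0->3] -> levels [7 8 8 4]
Step 5: flows [1->0,2->0,0->3] -> levels [8 7 7 5]
Step 6: flows [0->1,0->2,0->3] -> levels [5 8 8 6]
Step 7: flows [1->0,2->0,3->0] -> levels [8 7 7 5]
  -> period-2 cycle (repeats step 5); tank 0 never drops to <=3
Tank 0 never reaches <=3 within 15 steps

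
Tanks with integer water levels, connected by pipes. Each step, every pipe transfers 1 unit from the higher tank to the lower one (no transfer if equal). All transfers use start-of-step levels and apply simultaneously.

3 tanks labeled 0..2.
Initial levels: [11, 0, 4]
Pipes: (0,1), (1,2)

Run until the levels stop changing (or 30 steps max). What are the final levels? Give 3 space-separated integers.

Answer: 5 5 5

Derivation:
Step 1: flows [0->1,2->1] -> levels [10 2 3]
Step 2: flows [0->1,2->1] -> levels [9 4 2]
Step 3: flows [0->1,1->2] -> levels [8 4 3]
Step 4: flows [0->1,1->2] -> levels [7 4 4]
Step 5: flows [0->1,1=2] -> levels [6 5 4]
Step 6: flows [0->1,1->2] -> levels [5 5 5]
Step 7: flows [0=1,1=2] -> levels [5 5 5]
  -> stable (no change)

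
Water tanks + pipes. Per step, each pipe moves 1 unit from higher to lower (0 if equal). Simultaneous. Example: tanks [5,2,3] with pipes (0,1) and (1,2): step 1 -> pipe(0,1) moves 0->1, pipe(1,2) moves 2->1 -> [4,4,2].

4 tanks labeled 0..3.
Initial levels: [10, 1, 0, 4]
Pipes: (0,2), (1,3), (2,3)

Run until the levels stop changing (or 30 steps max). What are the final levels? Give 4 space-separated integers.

Answer: 4 4 5 2

Derivation:
Step 1: flows [0->2,3->1,3->2] -> levels [9 2 2 2]
Step 2: flows [0->2,1=3,2=3] -> levels [8 2 3 2]
Step 3: flows [0->2,1=3,2->3] -> levels [7 2 3 3]
Step 4: flows [0->2,3->1,2=3] -> levels [6 3 4 2]
Step 5: flows [0->2,1->3,2->3] -> levels [5 2 4 4]
Step 6: flows [0->2,3->1,2=3] -> levels [4 3 5 3]
Step 7: flows [2->0,1=3,2->3] -> levels [5 3 3 4]
Step 8: flows [0->2,3->1,3->2] -> levels [4 4 5 2]
Step 9: flows [2->0,1->3,2->3] -> levels [5 3 3 4]
  -> period-2 cycle: step 9 state = step 7 state; never stabilizes
  -> state at step 30: (30-7) mod 2 = 1, same as step 8 -> [4 4 5 2]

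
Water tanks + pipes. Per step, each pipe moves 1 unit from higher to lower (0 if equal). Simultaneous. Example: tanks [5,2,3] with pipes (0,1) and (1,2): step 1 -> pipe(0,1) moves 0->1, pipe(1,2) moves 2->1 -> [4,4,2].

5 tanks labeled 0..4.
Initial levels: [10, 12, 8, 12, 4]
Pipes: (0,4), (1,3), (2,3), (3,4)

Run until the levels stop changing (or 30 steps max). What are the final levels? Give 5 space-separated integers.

Answer: 8 10 10 8 10

Derivation:
Step 1: flows [0->4,1=3,3->2,3->4] -> levels [9 12 9 10 6]
Step 2: flows [0->4,1->3,3->2,3->4] -> levels [8 11 10 9 8]
Step 3: flows [0=4,1->3,2->3,3->4] -> levels [8 10 9 10 9]
Step 4: flows [4->0,1=3,3->2,3->4] -> levels [9 10 10 8 9]
Step 5: flows [0=4,1->3,2->3,4->3] -> levels [9 9 9 11 8]
Step 6: flows [0->4,3->1,3->2,3->4] -> levels [8 10 10 8 10]
Step 7: flows [4->0,1->3,2->3,4->3] -> levels [9 9 9 11 8]
  -> period-2 cycle: step 7 state = step 5 state; never stabilizes
  -> state at step 30: (30-5) mod 2 = 1, same as step 6 -> [8 10 10 8 10]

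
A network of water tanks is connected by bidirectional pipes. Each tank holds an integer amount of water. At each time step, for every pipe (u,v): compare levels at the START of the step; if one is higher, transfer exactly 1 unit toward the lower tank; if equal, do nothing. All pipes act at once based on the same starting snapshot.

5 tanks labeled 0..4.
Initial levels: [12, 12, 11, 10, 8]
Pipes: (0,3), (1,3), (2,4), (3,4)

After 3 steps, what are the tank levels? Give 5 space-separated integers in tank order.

Answer: 10 10 11 13 9

Derivation:
Step 1: flows [0->3,1->3,2->4,3->4] -> levels [11 11 10 11 10]
Step 2: flows [0=3,1=3,2=4,3->4] -> levels [11 11 10 10 11]
Step 3: flows [0->3,1->3,4->2,4->3] -> levels [10 10 11 13 9]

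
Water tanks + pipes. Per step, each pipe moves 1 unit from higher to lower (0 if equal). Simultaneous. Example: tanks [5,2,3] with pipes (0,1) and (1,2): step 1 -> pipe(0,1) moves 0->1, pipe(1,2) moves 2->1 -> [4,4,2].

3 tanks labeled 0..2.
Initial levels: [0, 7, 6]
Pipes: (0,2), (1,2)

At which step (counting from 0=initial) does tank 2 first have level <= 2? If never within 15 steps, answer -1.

Answer: -1

Derivation:
Step 1: flows [2->0,1->2] -> levels [1 6 6]
Step 2: flows [2->0,1=2] -> levels [2 6 5]
Step 3: flows [2->0,1->2] -> levels [3 5 5]
Step 4: flows [2->0,1=2] -> levels [4 5 4]
Step 5: flows [0=2,1->2] -> levels [4 4 5]
Step 6: flows [2->0,2->1] -> levels [5 5 3]
Step 7: flows [0->2,1->2] -> levels [4 4 5]
  -> period-2 cycle (repeats step 5); tank 2 never drops to <=2
Tank 2 never reaches <=2 within 15 steps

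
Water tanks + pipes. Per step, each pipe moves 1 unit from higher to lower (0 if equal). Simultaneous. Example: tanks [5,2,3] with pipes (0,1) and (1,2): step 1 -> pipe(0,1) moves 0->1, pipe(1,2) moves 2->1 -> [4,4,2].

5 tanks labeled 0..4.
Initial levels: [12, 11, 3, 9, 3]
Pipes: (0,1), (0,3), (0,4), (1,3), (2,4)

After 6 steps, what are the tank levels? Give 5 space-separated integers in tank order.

Answer: 8 9 6 9 6

Derivation:
Step 1: flows [0->1,0->3,0->4,1->3,2=4] -> levels [9 11 3 11 4]
Step 2: flows [1->0,3->0,0->4,1=3,4->2] -> levels [10 10 4 10 4]
Step 3: flows [0=1,0=3,0->4,1=3,2=4] -> levels [9 10 4 10 5]
Step 4: flows [1->0,3->0,0->4,1=3,4->2] -> levels [10 9 5 9 5]
Step 5: flows [0->1,0->3,0->4,1=3,2=4] -> levels [7 10 5 10 6]
Step 6: flows [1->0,3->0,0->4,1=3,4->2] -> levels [8 9 6 9 6]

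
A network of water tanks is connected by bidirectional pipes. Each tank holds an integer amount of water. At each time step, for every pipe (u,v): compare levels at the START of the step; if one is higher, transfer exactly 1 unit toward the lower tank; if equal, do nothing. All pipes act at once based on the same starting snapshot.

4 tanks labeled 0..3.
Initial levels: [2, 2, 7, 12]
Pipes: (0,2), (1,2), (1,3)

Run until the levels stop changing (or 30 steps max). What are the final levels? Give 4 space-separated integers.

Step 1: flows [2->0,2->1,3->1] -> levels [3 4 5 11]
Step 2: flows [2->0,2->1,3->1] -> levels [4 6 3 10]
Step 3: flows [0->2,1->2,3->1] -> levels [3 6 5 9]
Step 4: flows [2->0,1->2,3->1] -> levels [4 6 5 8]
Step 5: flows [2->0,1->2,3->1] -> levels [5 6 5 7]
Step 6: flows [0=2,1->2,3->1] -> levels [5 6 6 6]
Step 7: flows [2->0,1=2,1=3] -> levels [6 6 5 6]
Step 8: flows [0->2,1->2,1=3] -> levels [5 5 7 6]
Step 9: flows [2->0,2->1,3->1] -> levels [6 7 5 5]
Step 10: flows [0->2,1->2,1->3] -> levels [5 5 7 6]
  -> period-2 cycle: step 10 state = step 8 state; never stabilizes
  -> state at step 30: (30-8) mod 2 = 0, same as step 8 -> [5 5 7 6]

Answer: 5 5 7 6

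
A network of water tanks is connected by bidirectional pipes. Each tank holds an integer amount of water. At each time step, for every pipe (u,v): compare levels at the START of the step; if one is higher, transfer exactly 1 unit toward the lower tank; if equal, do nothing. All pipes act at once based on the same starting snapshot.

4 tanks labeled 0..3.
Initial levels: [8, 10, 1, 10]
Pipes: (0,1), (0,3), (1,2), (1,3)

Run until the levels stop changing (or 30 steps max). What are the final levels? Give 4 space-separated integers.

Step 1: flows [1->0,3->0,1->2,1=3] -> levels [10 8 2 9]
Step 2: flows [0->1,0->3,1->2,3->1] -> levels [8 9 3 9]
Step 3: flows [1->0,3->0,1->2,1=3] -> levels [10 7 4 8]
Step 4: flows [0->1,0->3,1->2,3->1] -> levels [8 8 5 8]
Step 5: flows [0=1,0=3,1->2,1=3] -> levels [8 7 6 8]
Step 6: flows [0->1,0=3,1->2,3->1] -> levels [7 8 7 7]
Step 7: flows [1->0,0=3,1->2,1->3] -> levels [8 5 8 8]
Step 8: flows [0->1,0=3,2->1,3->1] -> levels [7 8 7 7]
  -> period-2 cycle: step 8 state = step 6 state; never stabilizes
  -> state at step 30: (30-6) mod 2 = 0, same as step 6 -> [7 8 7 7]

Answer: 7 8 7 7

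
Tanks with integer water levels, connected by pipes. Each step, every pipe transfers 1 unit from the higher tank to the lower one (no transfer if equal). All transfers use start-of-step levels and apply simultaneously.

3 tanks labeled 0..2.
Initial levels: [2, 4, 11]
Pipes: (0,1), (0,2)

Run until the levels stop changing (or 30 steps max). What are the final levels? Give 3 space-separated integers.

Step 1: flows [1->0,2->0] -> levels [4 3 10]
Step 2: flows [0->1,2->0] -> levels [4 4 9]
Step 3: flows [0=1,2->0] -> levels [5 4 8]
Step 4: flows [0->1,2->0] -> levels [5 5 7]
Step 5: flows [0=1,2->0] -> levels [6 5 6]
Step 6: flows [0->1,0=2] -> levels [5 6 6]
Step 7: flows [1->0,2->0] -> levels [7 5 5]
Step 8: flows [0->1,0->2] -> levels [5 6 6]
  -> period-2 cycle: step 8 state = step 6 state; never stabilizes
  -> state at step 30: (30-6) mod 2 = 0, same as step 6 -> [5 6 6]

Answer: 5 6 6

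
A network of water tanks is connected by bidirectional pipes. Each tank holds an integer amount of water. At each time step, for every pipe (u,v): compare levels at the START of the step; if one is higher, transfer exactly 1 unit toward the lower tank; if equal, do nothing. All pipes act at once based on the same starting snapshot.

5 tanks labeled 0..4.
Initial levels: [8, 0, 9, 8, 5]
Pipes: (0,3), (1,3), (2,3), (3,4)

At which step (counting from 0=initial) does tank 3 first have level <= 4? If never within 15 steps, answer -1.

Step 1: flows [0=3,3->1,2->3,3->4] -> levels [8 1 8 7 6]
Step 2: flows [0->3,3->1,2->3,3->4] -> levels [7 2 7 7 7]
Step 3: flows [0=3,3->1,2=3,3=4] -> levels [7 3 7 6 7]
Step 4: flows [0->3,3->1,2->3,4->3] -> levels [6 4 6 8 6]
Step 5: flows [3->0,3->1,3->2,3->4] -> levels [7 5 7 4 7]
Tank 3 first reaches <=4 at step 5

Answer: 5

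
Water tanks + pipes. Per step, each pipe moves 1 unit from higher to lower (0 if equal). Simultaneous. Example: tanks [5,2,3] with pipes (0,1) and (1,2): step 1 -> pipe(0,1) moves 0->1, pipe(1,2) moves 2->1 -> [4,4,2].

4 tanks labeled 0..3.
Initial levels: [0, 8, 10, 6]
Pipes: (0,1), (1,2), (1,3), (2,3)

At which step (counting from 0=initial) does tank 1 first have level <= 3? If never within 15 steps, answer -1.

Answer: -1

Derivation:
Step 1: flows [1->0,2->1,1->3,2->3] -> levels [1 7 8 8]
Step 2: flows [1->0,2->1,3->1,2=3] -> levels [2 8 7 7]
Step 3: flows [1->0,1->2,1->3,2=3] -> levels [3 5 8 8]
Step 4: flows [1->0,2->1,3->1,2=3] -> levels [4 6 7 7]
Step 5: flows [1->0,2->1,3->1,2=3] -> levels [5 7 6 6]
Step 6: flows [1->0,1->2,1->3,2=3] -> levels [6 4 7 7]
Step 7: flows [0->1,2->1,3->1,2=3] -> levels [5 7 6 6]
  -> period-2 cycle (repeats step 5); tank 1 never drops to <=3
Tank 1 never reaches <=3 within 15 steps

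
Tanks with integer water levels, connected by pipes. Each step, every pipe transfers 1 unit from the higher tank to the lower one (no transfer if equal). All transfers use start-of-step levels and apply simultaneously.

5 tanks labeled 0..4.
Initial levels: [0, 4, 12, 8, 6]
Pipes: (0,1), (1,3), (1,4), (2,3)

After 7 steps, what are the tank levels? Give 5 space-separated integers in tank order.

Answer: 6 5 7 6 6

Derivation:
Step 1: flows [1->0,3->1,4->1,2->3] -> levels [1 5 11 8 5]
Step 2: flows [1->0,3->1,1=4,2->3] -> levels [2 5 10 8 5]
Step 3: flows [1->0,3->1,1=4,2->3] -> levels [3 5 9 8 5]
Step 4: flows [1->0,3->1,1=4,2->3] -> levels [4 5 8 8 5]
Step 5: flows [1->0,3->1,1=4,2=3] -> levels [5 5 8 7 5]
Step 6: flows [0=1,3->1,1=4,2->3] -> levels [5 6 7 7 5]
Step 7: flows [1->0,3->1,1->4,2=3] -> levels [6 5 7 6 6]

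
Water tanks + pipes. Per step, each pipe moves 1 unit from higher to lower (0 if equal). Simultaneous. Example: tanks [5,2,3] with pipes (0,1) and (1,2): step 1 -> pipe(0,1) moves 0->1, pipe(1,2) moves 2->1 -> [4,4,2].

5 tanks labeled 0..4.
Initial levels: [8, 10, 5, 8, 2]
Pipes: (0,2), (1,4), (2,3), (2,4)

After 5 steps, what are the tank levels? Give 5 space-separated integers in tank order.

Step 1: flows [0->2,1->4,3->2,2->4] -> levels [7 9 6 7 4]
Step 2: flows [0->2,1->4,3->2,2->4] -> levels [6 8 7 6 6]
Step 3: flows [2->0,1->4,2->3,2->4] -> levels [7 7 4 7 8]
Step 4: flows [0->2,4->1,3->2,4->2] -> levels [6 8 7 6 6]
  -> period-2 cycle: step 4 state = step 2 state
  -> state at step 5: (5-2) mod 2 = 1, same as step 3 -> [7 7 4 7 8]

Answer: 7 7 4 7 8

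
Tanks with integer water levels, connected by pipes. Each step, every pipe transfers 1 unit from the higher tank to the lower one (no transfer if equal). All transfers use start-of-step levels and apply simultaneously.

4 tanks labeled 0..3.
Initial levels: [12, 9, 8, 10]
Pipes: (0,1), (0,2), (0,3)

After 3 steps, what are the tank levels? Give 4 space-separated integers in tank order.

Step 1: flows [0->1,0->2,0->3] -> levels [9 10 9 11]
Step 2: flows [1->0,0=2,3->0] -> levels [11 9 9 10]
Step 3: flows [0->1,0->2,0->3] -> levels [8 10 10 11]

Answer: 8 10 10 11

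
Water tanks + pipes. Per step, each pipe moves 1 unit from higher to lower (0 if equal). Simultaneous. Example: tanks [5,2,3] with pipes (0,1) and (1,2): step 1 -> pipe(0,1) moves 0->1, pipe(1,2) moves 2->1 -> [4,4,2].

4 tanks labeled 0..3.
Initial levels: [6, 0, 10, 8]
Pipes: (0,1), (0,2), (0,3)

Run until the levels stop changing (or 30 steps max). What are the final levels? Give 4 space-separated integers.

Answer: 4 6 7 7

Derivation:
Step 1: flows [0->1,2->0,3->0] -> levels [7 1 9 7]
Step 2: flows [0->1,2->0,0=3] -> levels [7 2 8 7]
Step 3: flows [0->1,2->0,0=3] -> levels [7 3 7 7]
Step 4: flows [0->1,0=2,0=3] -> levels [6 4 7 7]
Step 5: flows [0->1,2->0,3->0] -> levels [7 5 6 6]
Step 6: flows [0->1,0->2,0->3] -> levels [4 6 7 7]
Step 7: flows [1->0,2->0,3->0] -> levels [7 5 6 6]
  -> period-2 cycle: step 7 state = step 5 state; never stabilizes
  -> state at step 30: (30-5) mod 2 = 1, same as step 6 -> [4 6 7 7]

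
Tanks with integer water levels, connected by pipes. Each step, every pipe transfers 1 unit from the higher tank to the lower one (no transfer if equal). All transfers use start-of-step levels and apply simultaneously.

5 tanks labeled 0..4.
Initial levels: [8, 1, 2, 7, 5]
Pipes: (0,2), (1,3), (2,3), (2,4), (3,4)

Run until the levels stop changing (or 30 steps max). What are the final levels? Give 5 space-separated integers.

Answer: 5 3 5 6 4

Derivation:
Step 1: flows [0->2,3->1,3->2,4->2,3->4] -> levels [7 2 5 4 5]
Step 2: flows [0->2,3->1,2->3,2=4,4->3] -> levels [6 3 5 5 4]
Step 3: flows [0->2,3->1,2=3,2->4,3->4] -> levels [5 4 5 3 6]
Step 4: flows [0=2,1->3,2->3,4->2,4->3] -> levels [5 3 5 6 4]
Step 5: flows [0=2,3->1,3->2,2->4,3->4] -> levels [5 4 5 3 6]
  -> period-2 cycle: step 5 state = step 3 state; never stabilizes
  -> state at step 30: (30-3) mod 2 = 1, same as step 4 -> [5 3 5 6 4]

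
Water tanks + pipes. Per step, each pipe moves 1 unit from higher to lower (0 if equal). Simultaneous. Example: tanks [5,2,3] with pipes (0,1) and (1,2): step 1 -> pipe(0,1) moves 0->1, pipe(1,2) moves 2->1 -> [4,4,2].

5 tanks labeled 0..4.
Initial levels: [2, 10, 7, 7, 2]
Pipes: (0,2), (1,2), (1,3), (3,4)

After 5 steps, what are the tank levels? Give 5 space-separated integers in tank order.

Answer: 6 6 5 5 6

Derivation:
Step 1: flows [2->0,1->2,1->3,3->4] -> levels [3 8 7 7 3]
Step 2: flows [2->0,1->2,1->3,3->4] -> levels [4 6 7 7 4]
Step 3: flows [2->0,2->1,3->1,3->4] -> levels [5 8 5 5 5]
Step 4: flows [0=2,1->2,1->3,3=4] -> levels [5 6 6 6 5]
Step 5: flows [2->0,1=2,1=3,3->4] -> levels [6 6 5 5 6]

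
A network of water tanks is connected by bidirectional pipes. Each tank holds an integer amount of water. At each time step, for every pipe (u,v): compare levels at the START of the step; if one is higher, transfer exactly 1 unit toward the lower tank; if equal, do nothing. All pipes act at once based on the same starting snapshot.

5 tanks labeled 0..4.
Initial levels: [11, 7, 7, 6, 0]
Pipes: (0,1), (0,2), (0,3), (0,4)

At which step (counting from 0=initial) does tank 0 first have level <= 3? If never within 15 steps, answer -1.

Step 1: flows [0->1,0->2,0->3,0->4] -> levels [7 8 8 7 1]
Step 2: flows [1->0,2->0,0=3,0->4] -> levels [8 7 7 7 2]
Step 3: flows [0->1,0->2,0->3,0->4] -> levels [4 8 8 8 3]
Step 4: flows [1->0,2->0,3->0,0->4] -> levels [6 7 7 7 4]
Step 5: flows [1->0,2->0,3->0,0->4] -> levels [8 6 6 6 5]
Step 6: flows [0->1,0->2,0->3,0->4] -> levels [4 7 7 7 6]
Step 7: flows [1->0,2->0,3->0,4->0] -> levels [8 6 6 6 5]
  -> period-2 cycle (repeats step 5); tank 0 never drops to <=3
Tank 0 never reaches <=3 within 15 steps

Answer: -1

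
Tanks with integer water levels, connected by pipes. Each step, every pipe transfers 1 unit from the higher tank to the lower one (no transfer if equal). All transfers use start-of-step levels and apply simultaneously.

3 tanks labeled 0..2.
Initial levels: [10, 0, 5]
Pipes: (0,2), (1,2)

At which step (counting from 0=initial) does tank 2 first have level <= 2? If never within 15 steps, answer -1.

Answer: -1

Derivation:
Step 1: flows [0->2,2->1] -> levels [9 1 5]
Step 2: flows [0->2,2->1] -> levels [8 2 5]
Step 3: flows [0->2,2->1] -> levels [7 3 5]
Step 4: flows [0->2,2->1] -> levels [6 4 5]
Step 5: flows [0->2,2->1] -> levels [5 5 5]
Step 6: flows [0=2,1=2] -> levels [5 5 5]
  -> stable; tank 2 stays at 5 > 2
Tank 2 never reaches <=2 within 15 steps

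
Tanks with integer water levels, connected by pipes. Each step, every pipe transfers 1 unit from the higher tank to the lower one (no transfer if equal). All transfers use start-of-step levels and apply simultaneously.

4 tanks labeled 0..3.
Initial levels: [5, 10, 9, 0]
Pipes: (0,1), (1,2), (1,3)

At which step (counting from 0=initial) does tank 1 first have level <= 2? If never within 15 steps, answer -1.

Step 1: flows [1->0,1->2,1->3] -> levels [6 7 10 1]
Step 2: flows [1->0,2->1,1->3] -> levels [7 6 9 2]
Step 3: flows [0->1,2->1,1->3] -> levels [6 7 8 3]
Step 4: flows [1->0,2->1,1->3] -> levels [7 6 7 4]
Step 5: flows [0->1,2->1,1->3] -> levels [6 7 6 5]
Step 6: flows [1->0,1->2,1->3] -> levels [7 4 7 6]
Step 7: flows [0->1,2->1,3->1] -> levels [6 7 6 5]
  -> period-2 cycle (repeats step 5); tank 1 never drops to <=2
Tank 1 never reaches <=2 within 15 steps

Answer: -1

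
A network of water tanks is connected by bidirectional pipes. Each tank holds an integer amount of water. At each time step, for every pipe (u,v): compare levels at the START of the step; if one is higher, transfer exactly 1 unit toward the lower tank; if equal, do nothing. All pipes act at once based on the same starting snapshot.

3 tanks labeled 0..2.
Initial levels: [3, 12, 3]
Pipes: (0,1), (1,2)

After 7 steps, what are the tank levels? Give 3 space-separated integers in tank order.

Answer: 6 6 6

Derivation:
Step 1: flows [1->0,1->2] -> levels [4 10 4]
Step 2: flows [1->0,1->2] -> levels [5 8 5]
Step 3: flows [1->0,1->2] -> levels [6 6 6]
Step 4: flows [0=1,1=2] -> levels [6 6 6]
  -> stable; steps 5..7 unchanged -> [6 6 6]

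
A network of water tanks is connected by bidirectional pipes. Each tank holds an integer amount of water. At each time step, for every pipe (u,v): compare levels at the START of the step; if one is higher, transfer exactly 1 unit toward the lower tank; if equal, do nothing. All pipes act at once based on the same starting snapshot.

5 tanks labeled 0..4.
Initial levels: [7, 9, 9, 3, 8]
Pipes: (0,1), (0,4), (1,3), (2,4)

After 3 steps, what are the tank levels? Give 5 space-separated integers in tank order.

Step 1: flows [1->0,4->0,1->3,2->4] -> levels [9 7 8 4 8]
Step 2: flows [0->1,0->4,1->3,2=4] -> levels [7 7 8 5 9]
Step 3: flows [0=1,4->0,1->3,4->2] -> levels [8 6 9 6 7]

Answer: 8 6 9 6 7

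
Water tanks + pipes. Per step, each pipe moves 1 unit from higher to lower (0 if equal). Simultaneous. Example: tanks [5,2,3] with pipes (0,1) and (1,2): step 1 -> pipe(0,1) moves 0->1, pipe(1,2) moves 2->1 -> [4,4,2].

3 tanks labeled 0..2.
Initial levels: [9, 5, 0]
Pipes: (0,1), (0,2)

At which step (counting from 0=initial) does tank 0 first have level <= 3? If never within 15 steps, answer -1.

Answer: -1

Derivation:
Step 1: flows [0->1,0->2] -> levels [7 6 1]
Step 2: flows [0->1,0->2] -> levels [5 7 2]
Step 3: flows [1->0,0->2] -> levels [5 6 3]
Step 4: flows [1->0,0->2] -> levels [5 5 4]
Step 5: flows [0=1,0->2] -> levels [4 5 5]
Step 6: flows [1->0,2->0] -> levels [6 4 4]
Step 7: flows [0->1,0->2] -> levels [4 5 5]
  -> period-2 cycle (repeats step 5); tank 0 never drops to <=3
Tank 0 never reaches <=3 within 15 steps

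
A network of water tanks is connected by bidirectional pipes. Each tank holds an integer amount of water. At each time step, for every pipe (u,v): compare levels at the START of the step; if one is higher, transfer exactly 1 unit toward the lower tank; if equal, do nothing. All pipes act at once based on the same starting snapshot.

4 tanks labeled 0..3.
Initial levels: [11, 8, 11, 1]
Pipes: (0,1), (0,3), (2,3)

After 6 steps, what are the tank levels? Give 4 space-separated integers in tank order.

Step 1: flows [0->1,0->3,2->3] -> levels [9 9 10 3]
Step 2: flows [0=1,0->3,2->3] -> levels [8 9 9 5]
Step 3: flows [1->0,0->3,2->3] -> levels [8 8 8 7]
Step 4: flows [0=1,0->3,2->3] -> levels [7 8 7 9]
Step 5: flows [1->0,3->0,3->2] -> levels [9 7 8 7]
Step 6: flows [0->1,0->3,2->3] -> levels [7 8 7 9]

Answer: 7 8 7 9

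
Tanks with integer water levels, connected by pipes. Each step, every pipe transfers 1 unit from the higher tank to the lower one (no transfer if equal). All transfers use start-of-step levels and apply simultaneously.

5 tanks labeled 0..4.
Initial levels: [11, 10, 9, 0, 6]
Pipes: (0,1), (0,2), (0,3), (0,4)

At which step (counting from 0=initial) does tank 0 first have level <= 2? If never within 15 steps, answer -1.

Step 1: flows [0->1,0->2,0->3,0->4] -> levels [7 11 10 1 7]
Step 2: flows [1->0,2->0,0->3,0=4] -> levels [8 10 9 2 7]
Step 3: flows [1->0,2->0,0->3,0->4] -> levels [8 9 8 3 8]
Step 4: flows [1->0,0=2,0->3,0=4] -> levels [8 8 8 4 8]
Step 5: flows [0=1,0=2,0->3,0=4] -> levels [7 8 8 5 8]
Step 6: flows [1->0,2->0,0->3,4->0] -> levels [9 7 7 6 7]
Step 7: flows [0->1,0->2,0->3,0->4] -> levels [5 8 8 7 8]
Step 8: flows [1->0,2->0,3->0,4->0] -> levels [9 7 7 6 7]
  -> period-2 cycle (repeats step 6); tank 0 never drops to <=2
Tank 0 never reaches <=2 within 15 steps

Answer: -1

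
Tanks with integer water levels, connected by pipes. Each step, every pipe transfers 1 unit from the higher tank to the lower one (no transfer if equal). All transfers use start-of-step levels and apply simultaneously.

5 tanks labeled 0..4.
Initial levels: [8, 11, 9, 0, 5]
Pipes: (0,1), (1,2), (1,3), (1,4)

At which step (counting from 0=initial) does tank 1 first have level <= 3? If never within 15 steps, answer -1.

Answer: -1

Derivation:
Step 1: flows [1->0,1->2,1->3,1->4] -> levels [9 7 10 1 6]
Step 2: flows [0->1,2->1,1->3,1->4] -> levels [8 7 9 2 7]
Step 3: flows [0->1,2->1,1->3,1=4] -> levels [7 8 8 3 7]
Step 4: flows [1->0,1=2,1->3,1->4] -> levels [8 5 8 4 8]
Step 5: flows [0->1,2->1,1->3,4->1] -> levels [7 7 7 5 7]
Step 6: flows [0=1,1=2,1->3,1=4] -> levels [7 6 7 6 7]
Step 7: flows [0->1,2->1,1=3,4->1] -> levels [6 9 6 6 6]
Step 8: flows [1->0,1->2,1->3,1->4] -> levels [7 5 7 7 7]
Step 9: flows [0->1,2->1,3->1,4->1] -> levels [6 9 6 6 6]
  -> period-2 cycle (repeats step 7); tank 1 never drops to <=3
Tank 1 never reaches <=3 within 15 steps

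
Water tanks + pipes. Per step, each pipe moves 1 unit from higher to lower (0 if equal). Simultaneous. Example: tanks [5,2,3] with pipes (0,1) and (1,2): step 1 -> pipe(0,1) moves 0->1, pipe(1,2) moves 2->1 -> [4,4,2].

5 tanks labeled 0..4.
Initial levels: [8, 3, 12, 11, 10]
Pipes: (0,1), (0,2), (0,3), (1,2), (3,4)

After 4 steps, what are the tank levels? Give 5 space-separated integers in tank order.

Answer: 10 7 9 9 9

Derivation:
Step 1: flows [0->1,2->0,3->0,2->1,3->4] -> levels [9 5 10 9 11]
Step 2: flows [0->1,2->0,0=3,2->1,4->3] -> levels [9 7 8 10 10]
Step 3: flows [0->1,0->2,3->0,2->1,3=4] -> levels [8 9 8 9 10]
Step 4: flows [1->0,0=2,3->0,1->2,4->3] -> levels [10 7 9 9 9]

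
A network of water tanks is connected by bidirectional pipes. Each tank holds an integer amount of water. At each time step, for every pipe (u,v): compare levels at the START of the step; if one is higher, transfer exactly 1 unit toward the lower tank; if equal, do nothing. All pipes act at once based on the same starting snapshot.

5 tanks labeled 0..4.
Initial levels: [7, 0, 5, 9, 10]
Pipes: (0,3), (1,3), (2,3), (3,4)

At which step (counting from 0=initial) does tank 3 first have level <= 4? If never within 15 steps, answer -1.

Step 1: flows [3->0,3->1,3->2,4->3] -> levels [8 1 6 7 9]
Step 2: flows [0->3,3->1,3->2,4->3] -> levels [7 2 7 7 8]
Step 3: flows [0=3,3->1,2=3,4->3] -> levels [7 3 7 7 7]
Step 4: flows [0=3,3->1,2=3,3=4] -> levels [7 4 7 6 7]
Step 5: flows [0->3,3->1,2->3,4->3] -> levels [6 5 6 8 6]
Step 6: flows [3->0,3->1,3->2,3->4] -> levels [7 6 7 4 7]
Tank 3 first reaches <=4 at step 6

Answer: 6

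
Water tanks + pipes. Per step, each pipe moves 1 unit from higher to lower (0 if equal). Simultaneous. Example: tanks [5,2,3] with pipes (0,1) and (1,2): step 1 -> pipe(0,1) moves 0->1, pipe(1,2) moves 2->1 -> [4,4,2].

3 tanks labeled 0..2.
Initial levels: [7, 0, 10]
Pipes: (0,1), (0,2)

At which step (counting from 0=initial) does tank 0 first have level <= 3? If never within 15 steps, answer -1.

Answer: -1

Derivation:
Step 1: flows [0->1,2->0] -> levels [7 1 9]
Step 2: flows [0->1,2->0] -> levels [7 2 8]
Step 3: flows [0->1,2->0] -> levels [7 3 7]
Step 4: flows [0->1,0=2] -> levels [6 4 7]
Step 5: flows [0->1,2->0] -> levels [6 5 6]
Step 6: flows [0->1,0=2] -> levels [5 6 6]
Step 7: flows [1->0,2->0] -> levels [7 5 5]
Step 8: flows [0->1,0->2] -> levels [5 6 6]
  -> period-2 cycle (repeats step 6); tank 0 never drops to <=3
Tank 0 never reaches <=3 within 15 steps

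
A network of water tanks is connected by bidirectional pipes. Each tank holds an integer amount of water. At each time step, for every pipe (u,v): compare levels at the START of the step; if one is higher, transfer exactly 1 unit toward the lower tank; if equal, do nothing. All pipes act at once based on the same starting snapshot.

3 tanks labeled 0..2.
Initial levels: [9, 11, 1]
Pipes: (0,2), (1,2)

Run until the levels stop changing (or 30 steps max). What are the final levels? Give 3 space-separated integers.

Step 1: flows [0->2,1->2] -> levels [8 10 3]
Step 2: flows [0->2,1->2] -> levels [7 9 5]
Step 3: flows [0->2,1->2] -> levels [6 8 7]
Step 4: flows [2->0,1->2] -> levels [7 7 7]
Step 5: flows [0=2,1=2] -> levels [7 7 7]
  -> stable (no change)

Answer: 7 7 7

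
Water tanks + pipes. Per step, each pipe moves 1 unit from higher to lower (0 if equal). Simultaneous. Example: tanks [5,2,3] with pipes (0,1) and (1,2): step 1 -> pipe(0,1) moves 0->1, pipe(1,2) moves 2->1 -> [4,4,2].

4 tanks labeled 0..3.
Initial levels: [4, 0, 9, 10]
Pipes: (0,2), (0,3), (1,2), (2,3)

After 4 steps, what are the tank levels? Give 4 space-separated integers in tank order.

Answer: 8 4 5 6

Derivation:
Step 1: flows [2->0,3->0,2->1,3->2] -> levels [6 1 8 8]
Step 2: flows [2->0,3->0,2->1,2=3] -> levels [8 2 6 7]
Step 3: flows [0->2,0->3,2->1,3->2] -> levels [6 3 7 7]
Step 4: flows [2->0,3->0,2->1,2=3] -> levels [8 4 5 6]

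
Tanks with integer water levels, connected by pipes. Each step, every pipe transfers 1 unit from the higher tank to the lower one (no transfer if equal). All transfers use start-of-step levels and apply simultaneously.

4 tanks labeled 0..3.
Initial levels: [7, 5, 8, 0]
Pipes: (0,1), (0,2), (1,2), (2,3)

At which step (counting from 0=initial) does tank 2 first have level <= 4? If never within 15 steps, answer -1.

Answer: 5

Derivation:
Step 1: flows [0->1,2->0,2->1,2->3] -> levels [7 7 5 1]
Step 2: flows [0=1,0->2,1->2,2->3] -> levels [6 6 6 2]
Step 3: flows [0=1,0=2,1=2,2->3] -> levels [6 6 5 3]
Step 4: flows [0=1,0->2,1->2,2->3] -> levels [5 5 6 4]
Step 5: flows [0=1,2->0,2->1,2->3] -> levels [6 6 3 5]
Tank 2 first reaches <=4 at step 5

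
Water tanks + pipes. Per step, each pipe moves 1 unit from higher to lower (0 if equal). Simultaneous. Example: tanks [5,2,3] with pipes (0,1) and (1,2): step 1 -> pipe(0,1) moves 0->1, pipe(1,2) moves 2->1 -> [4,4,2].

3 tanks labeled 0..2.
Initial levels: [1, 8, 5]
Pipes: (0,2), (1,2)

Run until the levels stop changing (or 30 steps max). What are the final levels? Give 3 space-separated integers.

Step 1: flows [2->0,1->2] -> levels [2 7 5]
Step 2: flows [2->0,1->2] -> levels [3 6 5]
Step 3: flows [2->0,1->2] -> levels [4 5 5]
Step 4: flows [2->0,1=2] -> levels [5 5 4]
Step 5: flows [0->2,1->2] -> levels [4 4 6]
Step 6: flows [2->0,2->1] -> levels [5 5 4]
  -> period-2 cycle: step 6 state = step 4 state; never stabilizes
  -> state at step 30: (30-4) mod 2 = 0, same as step 4 -> [5 5 4]

Answer: 5 5 4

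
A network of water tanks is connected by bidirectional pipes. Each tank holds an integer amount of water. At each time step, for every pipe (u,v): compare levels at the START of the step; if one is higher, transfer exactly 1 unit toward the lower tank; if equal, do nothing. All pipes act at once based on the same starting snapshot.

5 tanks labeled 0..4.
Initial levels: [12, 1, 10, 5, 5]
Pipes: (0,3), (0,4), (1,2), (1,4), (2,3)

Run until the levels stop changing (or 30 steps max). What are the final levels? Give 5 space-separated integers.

Answer: 6 6 7 7 7

Derivation:
Step 1: flows [0->3,0->4,2->1,4->1,2->3] -> levels [10 3 8 7 5]
Step 2: flows [0->3,0->4,2->1,4->1,2->3] -> levels [8 5 6 9 5]
Step 3: flows [3->0,0->4,2->1,1=4,3->2] -> levels [8 6 6 7 6]
Step 4: flows [0->3,0->4,1=2,1=4,3->2] -> levels [6 6 7 7 7]
Step 5: flows [3->0,4->0,2->1,4->1,2=3] -> levels [8 8 6 6 5]
Step 6: flows [0->3,0->4,1->2,1->4,2=3] -> levels [6 6 7 7 7]
  -> period-2 cycle: step 6 state = step 4 state; never stabilizes
  -> state at step 30: (30-4) mod 2 = 0, same as step 4 -> [6 6 7 7 7]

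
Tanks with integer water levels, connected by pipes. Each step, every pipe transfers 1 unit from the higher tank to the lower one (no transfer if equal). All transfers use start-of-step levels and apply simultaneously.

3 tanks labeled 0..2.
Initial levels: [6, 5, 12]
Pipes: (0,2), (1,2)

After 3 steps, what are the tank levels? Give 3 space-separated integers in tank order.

Answer: 8 8 7

Derivation:
Step 1: flows [2->0,2->1] -> levels [7 6 10]
Step 2: flows [2->0,2->1] -> levels [8 7 8]
Step 3: flows [0=2,2->1] -> levels [8 8 7]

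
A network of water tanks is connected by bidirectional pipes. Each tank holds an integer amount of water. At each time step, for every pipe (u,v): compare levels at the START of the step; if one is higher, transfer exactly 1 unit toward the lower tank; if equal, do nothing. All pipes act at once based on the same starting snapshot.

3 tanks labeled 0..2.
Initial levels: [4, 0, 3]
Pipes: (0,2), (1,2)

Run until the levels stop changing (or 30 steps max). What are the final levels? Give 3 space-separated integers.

Answer: 3 3 1

Derivation:
Step 1: flows [0->2,2->1] -> levels [3 1 3]
Step 2: flows [0=2,2->1] -> levels [3 2 2]
Step 3: flows [0->2,1=2] -> levels [2 2 3]
Step 4: flows [2->0,2->1] -> levels [3 3 1]
Step 5: flows [0->2,1->2] -> levels [2 2 3]
  -> period-2 cycle: step 5 state = step 3 state; never stabilizes
  -> state at step 30: (30-3) mod 2 = 1, same as step 4 -> [3 3 1]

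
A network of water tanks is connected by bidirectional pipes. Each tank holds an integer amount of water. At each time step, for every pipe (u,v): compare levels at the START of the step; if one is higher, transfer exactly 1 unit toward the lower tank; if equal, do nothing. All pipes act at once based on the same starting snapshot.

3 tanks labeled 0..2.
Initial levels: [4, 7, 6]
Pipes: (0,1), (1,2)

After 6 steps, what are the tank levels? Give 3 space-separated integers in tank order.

Answer: 5 7 5

Derivation:
Step 1: flows [1->0,1->2] -> levels [5 5 7]
Step 2: flows [0=1,2->1] -> levels [5 6 6]
Step 3: flows [1->0,1=2] -> levels [6 5 6]
Step 4: flows [0->1,2->1] -> levels [5 7 5]
Step 5: flows [1->0,1->2] -> levels [6 5 6]
  -> period-2 cycle: step 5 state = step 3 state
  -> state at step 6: (6-3) mod 2 = 1, same as step 4 -> [5 7 5]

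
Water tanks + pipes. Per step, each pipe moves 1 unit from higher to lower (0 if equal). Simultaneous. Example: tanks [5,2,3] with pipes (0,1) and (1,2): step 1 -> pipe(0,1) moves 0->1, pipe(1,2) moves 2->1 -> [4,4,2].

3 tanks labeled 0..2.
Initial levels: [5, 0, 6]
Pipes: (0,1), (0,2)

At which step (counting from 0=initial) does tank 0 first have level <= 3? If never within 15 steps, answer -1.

Step 1: flows [0->1,2->0] -> levels [5 1 5]
Step 2: flows [0->1,0=2] -> levels [4 2 5]
Step 3: flows [0->1,2->0] -> levels [4 3 4]
Step 4: flows [0->1,0=2] -> levels [3 4 4]
Tank 0 first reaches <=3 at step 4

Answer: 4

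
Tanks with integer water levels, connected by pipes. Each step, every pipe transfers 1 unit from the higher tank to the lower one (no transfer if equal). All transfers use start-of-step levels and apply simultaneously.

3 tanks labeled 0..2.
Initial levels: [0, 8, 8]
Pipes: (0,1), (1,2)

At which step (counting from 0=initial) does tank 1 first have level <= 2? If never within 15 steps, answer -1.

Answer: -1

Derivation:
Step 1: flows [1->0,1=2] -> levels [1 7 8]
Step 2: flows [1->0,2->1] -> levels [2 7 7]
Step 3: flows [1->0,1=2] -> levels [3 6 7]
Step 4: flows [1->0,2->1] -> levels [4 6 6]
Step 5: flows [1->0,1=2] -> levels [5 5 6]
Step 6: flows [0=1,2->1] -> levels [5 6 5]
Step 7: flows [1->0,1->2] -> levels [6 4 6]
Step 8: flows [0->1,2->1] -> levels [5 6 5]
  -> period-2 cycle (repeats step 6); tank 1 never drops to <=2
Tank 1 never reaches <=2 within 15 steps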